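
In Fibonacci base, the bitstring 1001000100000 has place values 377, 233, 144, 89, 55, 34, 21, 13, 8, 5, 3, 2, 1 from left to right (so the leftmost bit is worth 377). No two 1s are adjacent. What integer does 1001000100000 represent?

Summing the place values of the 1 bits: 377 + 89 + 13 = 479.

479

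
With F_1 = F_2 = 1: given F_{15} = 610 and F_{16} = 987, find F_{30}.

832040

By the doubling identity F_{2k} = F_k(2F_{k+1} − F_k): F_{30} = 610·(2·987 − 610) = 610·1364 = 832040.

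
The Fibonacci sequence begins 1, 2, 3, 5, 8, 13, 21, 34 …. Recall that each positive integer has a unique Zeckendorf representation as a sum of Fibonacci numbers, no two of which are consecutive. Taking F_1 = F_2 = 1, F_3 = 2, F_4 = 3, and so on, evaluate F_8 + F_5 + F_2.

27

F_8 + F_5 + F_2 = 21 + 5 + 1 = 27.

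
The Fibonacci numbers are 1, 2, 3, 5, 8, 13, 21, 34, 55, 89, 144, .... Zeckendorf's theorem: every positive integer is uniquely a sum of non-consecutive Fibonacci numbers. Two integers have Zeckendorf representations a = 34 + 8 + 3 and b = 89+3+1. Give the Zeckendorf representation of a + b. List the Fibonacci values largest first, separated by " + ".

89 + 34 + 13 + 2

The two numbers are 45 and 93, so their sum is 138.
take 89 (≤ 138); 138 − 89 = 49
take 34 (≤ 49); 49 − 34 = 15
take 13 (≤ 15); 15 − 13 = 2
take 2 (≤ 2); 2 − 2 = 0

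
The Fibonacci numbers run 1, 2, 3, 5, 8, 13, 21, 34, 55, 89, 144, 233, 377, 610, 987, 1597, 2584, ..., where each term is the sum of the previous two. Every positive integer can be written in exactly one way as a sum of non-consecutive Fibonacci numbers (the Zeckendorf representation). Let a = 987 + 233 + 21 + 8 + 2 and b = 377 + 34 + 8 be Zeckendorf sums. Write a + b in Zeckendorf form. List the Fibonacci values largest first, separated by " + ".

The two numbers are 1251 and 419, so their sum is 1670.
Greedy algorithm:
1597 ≤ 1670 < 2584, so take 1597; remainder 73
55 ≤ 73 < 89, so take 55; remainder 18
13 ≤ 18 < 21, so take 13; remainder 5
5 ≤ 5 < 8, so take 5; remainder 0

1597 + 55 + 13 + 5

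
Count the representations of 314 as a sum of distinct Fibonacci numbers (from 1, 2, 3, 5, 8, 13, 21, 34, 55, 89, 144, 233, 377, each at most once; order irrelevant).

12

Each representation comes from the Zeckendorf form by replacing some F_k with F_{k−1} + F_{k−2} where possible.
314 = 233+55+21+5 = 233+55+21+3+2 = 233+55+13+8+5 = … (9 more), for 12 in all.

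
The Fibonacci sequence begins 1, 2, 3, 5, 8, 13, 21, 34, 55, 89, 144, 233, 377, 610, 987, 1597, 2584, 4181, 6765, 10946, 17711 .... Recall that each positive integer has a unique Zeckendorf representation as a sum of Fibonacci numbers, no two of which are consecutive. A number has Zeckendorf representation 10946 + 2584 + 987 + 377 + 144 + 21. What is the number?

15059

10946 + 2584 + 987 + 377 + 144 + 21 = 15059.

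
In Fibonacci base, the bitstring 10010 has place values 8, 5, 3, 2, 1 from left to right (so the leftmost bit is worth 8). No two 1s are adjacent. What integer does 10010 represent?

10

Summing the place values of the 1 bits: 8 + 2 = 10.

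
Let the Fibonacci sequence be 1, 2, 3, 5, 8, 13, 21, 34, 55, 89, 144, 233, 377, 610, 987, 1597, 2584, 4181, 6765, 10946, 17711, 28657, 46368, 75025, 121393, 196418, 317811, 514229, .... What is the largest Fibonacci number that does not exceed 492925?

317811 ≤ 492925 < 514229, so the largest Fibonacci number not exceeding 492925 is 317811.

317811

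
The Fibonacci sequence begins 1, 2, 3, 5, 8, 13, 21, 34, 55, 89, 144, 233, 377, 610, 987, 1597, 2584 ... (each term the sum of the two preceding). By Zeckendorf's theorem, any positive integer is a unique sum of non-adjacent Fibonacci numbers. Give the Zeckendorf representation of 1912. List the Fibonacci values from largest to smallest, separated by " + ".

1912: greatest Fibonacci not exceeding it is 1597, leaving 315
315: greatest Fibonacci not exceeding it is 233, leaving 82
82: greatest Fibonacci not exceeding it is 55, leaving 27
27: greatest Fibonacci not exceeding it is 21, leaving 6
6: greatest Fibonacci not exceeding it is 5, leaving 1
1: greatest Fibonacci not exceeding it is 1, leaving 0
So 1912 = 1597 + 233 + 55 + 21 + 5 + 1, with no two terms consecutive in the sequence.

1597 + 233 + 55 + 21 + 5 + 1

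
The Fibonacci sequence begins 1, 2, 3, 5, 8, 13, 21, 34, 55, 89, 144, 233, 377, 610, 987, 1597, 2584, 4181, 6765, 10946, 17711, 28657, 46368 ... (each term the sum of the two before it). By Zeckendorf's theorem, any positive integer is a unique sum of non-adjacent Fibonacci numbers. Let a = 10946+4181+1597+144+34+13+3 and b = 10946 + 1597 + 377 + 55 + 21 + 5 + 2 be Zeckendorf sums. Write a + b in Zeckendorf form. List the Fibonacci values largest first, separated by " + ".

The two numbers are 16918 and 13003, so their sum is 29921.
Greedily peel off the largest Fibonacci term at each step:
28657 ≤ 29921 < 46368, so take 28657; remainder 1264
987 ≤ 1264 < 1597, so take 987; remainder 277
233 ≤ 277 < 377, so take 233; remainder 44
34 ≤ 44 < 55, so take 34; remainder 10
8 ≤ 10 < 13, so take 8; remainder 2
2 ≤ 2 < 3, so take 2; remainder 0

28657 + 987 + 233 + 34 + 8 + 2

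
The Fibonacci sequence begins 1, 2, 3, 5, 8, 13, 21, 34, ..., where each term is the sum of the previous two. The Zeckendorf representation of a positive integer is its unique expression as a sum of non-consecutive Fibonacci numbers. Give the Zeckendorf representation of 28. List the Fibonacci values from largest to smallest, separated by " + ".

21 + 5 + 2

Repeatedly subtract the largest Fibonacci number that fits:
largest Fibonacci ≤ 28 is 21; 28 − 21 = 7
largest Fibonacci ≤ 7 is 5; 7 − 5 = 2
largest Fibonacci ≤ 2 is 2; 2 − 2 = 0
So 28 = 21 + 5 + 2, with no two terms consecutive in the sequence.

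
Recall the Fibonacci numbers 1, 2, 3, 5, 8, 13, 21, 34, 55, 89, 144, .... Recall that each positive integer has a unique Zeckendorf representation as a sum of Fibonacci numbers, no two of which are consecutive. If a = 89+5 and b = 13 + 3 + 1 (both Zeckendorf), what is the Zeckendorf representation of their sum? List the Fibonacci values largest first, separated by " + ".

89 + 21 + 1

The two numbers are 94 and 17, so their sum is 111.
take 89 (≤ 111); 111 − 89 = 22
take 21 (≤ 22); 22 − 21 = 1
take 1 (≤ 1); 1 − 1 = 0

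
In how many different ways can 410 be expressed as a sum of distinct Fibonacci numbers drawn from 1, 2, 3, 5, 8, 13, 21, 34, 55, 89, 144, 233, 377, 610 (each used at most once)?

3

Starting from the Zeckendorf form and repeatedly splitting a term F_k into F_{k−1} + F_{k−2} (when neither is already used) reaches every representation.
410 = 377+21+8+3+1 = 233+144+21+8+3+1 = 233+89+55+21+8+3+1 — 3 representations.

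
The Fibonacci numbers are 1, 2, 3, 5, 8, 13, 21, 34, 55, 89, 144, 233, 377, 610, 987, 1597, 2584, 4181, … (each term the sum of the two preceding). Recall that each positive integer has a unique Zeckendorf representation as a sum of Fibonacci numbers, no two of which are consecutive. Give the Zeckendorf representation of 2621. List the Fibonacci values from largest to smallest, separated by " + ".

largest Fibonacci ≤ 2621 is 2584; 2621 − 2584 = 37
largest Fibonacci ≤ 37 is 34; 37 − 34 = 3
largest Fibonacci ≤ 3 is 3; 3 − 3 = 0
So 2621 = 2584 + 34 + 3, with no two terms consecutive in the sequence.

2584 + 34 + 3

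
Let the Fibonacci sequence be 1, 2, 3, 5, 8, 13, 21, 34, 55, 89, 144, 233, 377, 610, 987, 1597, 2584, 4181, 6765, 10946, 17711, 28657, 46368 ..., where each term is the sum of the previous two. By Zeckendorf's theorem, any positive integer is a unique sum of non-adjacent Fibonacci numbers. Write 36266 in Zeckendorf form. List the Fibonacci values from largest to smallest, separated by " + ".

largest Fibonacci ≤ 36266 is 28657; 36266 − 28657 = 7609
largest Fibonacci ≤ 7609 is 6765; 7609 − 6765 = 844
largest Fibonacci ≤ 844 is 610; 844 − 610 = 234
largest Fibonacci ≤ 234 is 233; 234 − 233 = 1
largest Fibonacci ≤ 1 is 1; 1 − 1 = 0
So 36266 = 28657 + 6765 + 610 + 233 + 1, with no two terms consecutive in the sequence.

28657 + 6765 + 610 + 233 + 1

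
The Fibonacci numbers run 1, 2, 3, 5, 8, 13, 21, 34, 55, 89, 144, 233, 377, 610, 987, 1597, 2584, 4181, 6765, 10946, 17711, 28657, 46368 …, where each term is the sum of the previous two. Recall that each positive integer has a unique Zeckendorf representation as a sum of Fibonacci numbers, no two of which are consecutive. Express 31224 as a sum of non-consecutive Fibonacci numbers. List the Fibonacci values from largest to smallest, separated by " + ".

28657 + 1597 + 610 + 233 + 89 + 34 + 3 + 1

Greedy algorithm:
subtract 28657 from 31224: 2567 remains
subtract 1597 from 2567: 970 remains
subtract 610 from 970: 360 remains
subtract 233 from 360: 127 remains
subtract 89 from 127: 38 remains
subtract 34 from 38: 4 remains
subtract 3 from 4: 1 remains
subtract 1 from 1: 0 remains
So 31224 = 28657 + 1597 + 610 + 233 + 89 + 34 + 3 + 1, with no two terms consecutive in the sequence.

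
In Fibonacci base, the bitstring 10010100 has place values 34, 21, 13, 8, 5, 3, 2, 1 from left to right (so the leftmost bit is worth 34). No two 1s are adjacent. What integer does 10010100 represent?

Summing the place values of the 1 bits: 34 + 8 + 3 = 45.

45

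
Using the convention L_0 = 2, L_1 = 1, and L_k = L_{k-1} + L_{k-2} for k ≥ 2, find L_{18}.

5778

Iterating the recurrence up to L_{12} = 322 and L_{11} = 199:
L_{13} = L_{12} + L_{11} = 322 + 199 = 521
L_{14} = L_{13} + L_{12} = 521 + 322 = 843
L_{15} = L_{14} + L_{13} = 843 + 521 = 1364
L_{16} = L_{15} + L_{14} = 1364 + 843 = 2207
L_{17} = L_{16} + L_{15} = 2207 + 1364 = 3571
L_{18} = L_{17} + L_{16} = 3571 + 2207 = 5778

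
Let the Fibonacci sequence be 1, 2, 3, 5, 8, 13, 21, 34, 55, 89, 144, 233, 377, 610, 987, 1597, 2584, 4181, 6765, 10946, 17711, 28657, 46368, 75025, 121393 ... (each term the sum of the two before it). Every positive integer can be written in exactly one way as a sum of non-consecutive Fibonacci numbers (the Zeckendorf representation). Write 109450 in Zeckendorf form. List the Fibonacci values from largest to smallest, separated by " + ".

109450: greatest Fibonacci not exceeding it is 75025, leaving 34425
34425: greatest Fibonacci not exceeding it is 28657, leaving 5768
5768: greatest Fibonacci not exceeding it is 4181, leaving 1587
1587: greatest Fibonacci not exceeding it is 987, leaving 600
600: greatest Fibonacci not exceeding it is 377, leaving 223
223: greatest Fibonacci not exceeding it is 144, leaving 79
79: greatest Fibonacci not exceeding it is 55, leaving 24
24: greatest Fibonacci not exceeding it is 21, leaving 3
3: greatest Fibonacci not exceeding it is 3, leaving 0
So 109450 = 75025 + 28657 + 4181 + 987 + 377 + 144 + 55 + 21 + 3, with no two terms consecutive in the sequence.

75025 + 28657 + 4181 + 987 + 377 + 144 + 55 + 21 + 3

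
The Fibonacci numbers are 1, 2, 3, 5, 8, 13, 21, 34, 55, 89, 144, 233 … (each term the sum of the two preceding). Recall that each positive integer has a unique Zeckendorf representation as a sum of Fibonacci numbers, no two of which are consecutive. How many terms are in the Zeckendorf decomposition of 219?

5

largest Fibonacci ≤ 219 is 144; 219 − 144 = 75
largest Fibonacci ≤ 75 is 55; 75 − 55 = 20
largest Fibonacci ≤ 20 is 13; 20 − 13 = 7
largest Fibonacci ≤ 7 is 5; 7 − 5 = 2
largest Fibonacci ≤ 2 is 2; 2 − 2 = 0
219 = 144 + 55 + 13 + 5 + 2, which has 5 terms.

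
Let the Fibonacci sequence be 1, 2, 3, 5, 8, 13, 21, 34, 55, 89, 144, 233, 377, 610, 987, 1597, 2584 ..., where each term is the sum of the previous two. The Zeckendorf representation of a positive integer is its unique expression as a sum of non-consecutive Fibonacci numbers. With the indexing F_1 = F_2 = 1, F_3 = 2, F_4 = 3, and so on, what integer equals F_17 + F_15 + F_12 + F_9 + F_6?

2393

F_17 + F_15 + F_12 + F_9 + F_6 = 1597 + 610 + 144 + 34 + 8 = 2393.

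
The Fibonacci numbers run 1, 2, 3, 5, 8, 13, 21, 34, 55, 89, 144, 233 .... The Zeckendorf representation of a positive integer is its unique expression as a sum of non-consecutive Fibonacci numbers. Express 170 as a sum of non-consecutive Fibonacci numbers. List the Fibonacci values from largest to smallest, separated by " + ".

take 144 (≤ 170); 170 − 144 = 26
take 21 (≤ 26); 26 − 21 = 5
take 5 (≤ 5); 5 − 5 = 0
So 170 = 144 + 21 + 5, with no two terms consecutive in the sequence.

144 + 21 + 5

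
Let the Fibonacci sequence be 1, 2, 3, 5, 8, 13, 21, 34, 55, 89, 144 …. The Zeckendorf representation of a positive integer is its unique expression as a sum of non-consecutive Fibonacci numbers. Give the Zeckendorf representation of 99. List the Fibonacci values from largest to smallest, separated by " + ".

89 + 8 + 2

Greedy algorithm:
99 − 89 = 10
10 − 8 = 2
2 − 2 = 0
So 99 = 89 + 8 + 2, with no two terms consecutive in the sequence.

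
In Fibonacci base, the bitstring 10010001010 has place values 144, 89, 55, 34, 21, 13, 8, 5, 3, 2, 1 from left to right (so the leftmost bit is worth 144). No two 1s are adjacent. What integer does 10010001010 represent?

185

Summing the place values of the 1 bits: 144 + 34 + 5 + 2 = 185.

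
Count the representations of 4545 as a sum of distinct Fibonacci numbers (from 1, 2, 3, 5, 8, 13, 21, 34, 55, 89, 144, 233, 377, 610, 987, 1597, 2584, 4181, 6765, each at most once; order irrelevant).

4545 = 4181+233+89+34+8 = 4181+233+89+34+5+3 = 4181+233+89+21+13+8 = 2584+1597+233+89+34+8 = 4181+233+89+34+5+2+1 = … (34 more), for 39 in all.

39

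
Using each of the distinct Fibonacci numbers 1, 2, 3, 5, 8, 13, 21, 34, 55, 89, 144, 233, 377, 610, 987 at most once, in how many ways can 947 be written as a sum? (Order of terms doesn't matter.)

11

Each representation comes from the Zeckendorf form by replacing some F_k with F_{k−1} + F_{k−2} where possible.
947 = 610+233+89+13+2 = 610+233+89+8+5+2 = 610+233+55+34+13+2 = 610+233+55+34+8+5+2 = … (7 more), for 11 in all.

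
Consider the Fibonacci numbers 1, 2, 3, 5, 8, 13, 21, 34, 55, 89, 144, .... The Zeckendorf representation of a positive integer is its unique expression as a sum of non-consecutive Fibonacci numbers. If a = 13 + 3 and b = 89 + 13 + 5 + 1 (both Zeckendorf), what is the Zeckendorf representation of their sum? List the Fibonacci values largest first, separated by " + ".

The two numbers are 16 and 108, so their sum is 124.
Greedy algorithm:
124: greatest Fibonacci not exceeding it is 89, leaving 35
35: greatest Fibonacci not exceeding it is 34, leaving 1
1: greatest Fibonacci not exceeding it is 1, leaving 0

89 + 34 + 1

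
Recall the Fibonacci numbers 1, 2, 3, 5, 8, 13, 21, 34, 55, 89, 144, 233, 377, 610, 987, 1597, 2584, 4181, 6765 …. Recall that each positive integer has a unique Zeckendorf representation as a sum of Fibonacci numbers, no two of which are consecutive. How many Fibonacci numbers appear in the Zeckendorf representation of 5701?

7

largest Fibonacci ≤ 5701 is 4181; 5701 − 4181 = 1520
largest Fibonacci ≤ 1520 is 987; 1520 − 987 = 533
largest Fibonacci ≤ 533 is 377; 533 − 377 = 156
largest Fibonacci ≤ 156 is 144; 156 − 144 = 12
largest Fibonacci ≤ 12 is 8; 12 − 8 = 4
largest Fibonacci ≤ 4 is 3; 4 − 3 = 1
largest Fibonacci ≤ 1 is 1; 1 − 1 = 0
5701 = 4181 + 987 + 377 + 144 + 8 + 3 + 1, which has 7 terms.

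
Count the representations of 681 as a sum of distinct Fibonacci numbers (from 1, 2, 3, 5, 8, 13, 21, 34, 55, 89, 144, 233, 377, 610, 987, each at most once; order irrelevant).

681 = 610+55+13+3 = 610+55+13+2+1 = 610+55+8+5+3 = … (21 more), for 24 in all.

24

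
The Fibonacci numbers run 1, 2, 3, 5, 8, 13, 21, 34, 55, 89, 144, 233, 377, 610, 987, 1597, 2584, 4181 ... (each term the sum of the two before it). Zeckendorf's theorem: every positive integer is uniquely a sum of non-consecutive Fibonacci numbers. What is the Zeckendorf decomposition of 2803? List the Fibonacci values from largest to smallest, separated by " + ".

2584 + 144 + 55 + 13 + 5 + 2

subtract 2584 from 2803: 219 remains
subtract 144 from 219: 75 remains
subtract 55 from 75: 20 remains
subtract 13 from 20: 7 remains
subtract 5 from 7: 2 remains
subtract 2 from 2: 0 remains
So 2803 = 2584 + 144 + 55 + 13 + 5 + 2, with no two terms consecutive in the sequence.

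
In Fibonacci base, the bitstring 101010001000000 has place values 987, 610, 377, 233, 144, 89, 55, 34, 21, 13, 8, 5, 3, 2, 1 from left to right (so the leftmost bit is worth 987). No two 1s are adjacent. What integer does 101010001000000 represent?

Summing the place values of the 1 bits: 987 + 377 + 144 + 21 = 1529.

1529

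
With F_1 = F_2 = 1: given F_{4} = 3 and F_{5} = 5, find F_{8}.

By the doubling identity F_{2k} = F_k(2F_{k+1} − F_k): F_{8} = 3·(2·5 − 3) = 3·7 = 21.

21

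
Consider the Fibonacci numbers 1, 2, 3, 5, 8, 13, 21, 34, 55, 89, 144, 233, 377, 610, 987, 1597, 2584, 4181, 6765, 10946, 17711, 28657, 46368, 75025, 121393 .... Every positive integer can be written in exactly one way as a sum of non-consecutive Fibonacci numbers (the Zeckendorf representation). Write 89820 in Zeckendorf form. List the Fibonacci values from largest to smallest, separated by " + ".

75025 + 10946 + 2584 + 987 + 233 + 34 + 8 + 3

Repeatedly subtract the largest Fibonacci number that fits:
89820: greatest Fibonacci not exceeding it is 75025, leaving 14795
14795: greatest Fibonacci not exceeding it is 10946, leaving 3849
3849: greatest Fibonacci not exceeding it is 2584, leaving 1265
1265: greatest Fibonacci not exceeding it is 987, leaving 278
278: greatest Fibonacci not exceeding it is 233, leaving 45
45: greatest Fibonacci not exceeding it is 34, leaving 11
11: greatest Fibonacci not exceeding it is 8, leaving 3
3: greatest Fibonacci not exceeding it is 3, leaving 0
So 89820 = 75025 + 10946 + 2584 + 987 + 233 + 34 + 8 + 3, with no two terms consecutive in the sequence.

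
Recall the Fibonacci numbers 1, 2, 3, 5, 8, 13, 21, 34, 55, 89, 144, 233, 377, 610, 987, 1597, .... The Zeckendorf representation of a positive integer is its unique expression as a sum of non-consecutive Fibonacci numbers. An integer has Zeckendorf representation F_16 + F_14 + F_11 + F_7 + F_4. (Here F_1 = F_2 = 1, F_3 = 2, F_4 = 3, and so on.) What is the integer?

1469

F_16 + F_14 + F_11 + F_7 + F_4 = 987 + 377 + 89 + 13 + 3 = 1469.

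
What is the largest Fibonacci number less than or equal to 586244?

514229 ≤ 586244 < 832040, so the largest Fibonacci number not exceeding 586244 is 514229.

514229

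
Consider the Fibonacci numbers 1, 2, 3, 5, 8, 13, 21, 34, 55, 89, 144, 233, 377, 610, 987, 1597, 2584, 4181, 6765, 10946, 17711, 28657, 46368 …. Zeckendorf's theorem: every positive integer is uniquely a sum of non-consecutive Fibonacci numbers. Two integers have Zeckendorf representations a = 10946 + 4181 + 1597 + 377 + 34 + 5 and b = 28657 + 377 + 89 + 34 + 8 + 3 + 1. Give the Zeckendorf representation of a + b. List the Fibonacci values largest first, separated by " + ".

28657 + 10946 + 4181 + 1597 + 610 + 233 + 55 + 21 + 8 + 1

The two numbers are 17140 and 29169, so their sum is 46309.
28657 ≤ 46309 < 46368, so take 28657; remainder 17652
10946 ≤ 17652 < 17711, so take 10946; remainder 6706
4181 ≤ 6706 < 6765, so take 4181; remainder 2525
1597 ≤ 2525 < 2584, so take 1597; remainder 928
610 ≤ 928 < 987, so take 610; remainder 318
233 ≤ 318 < 377, so take 233; remainder 85
55 ≤ 85 < 89, so take 55; remainder 30
21 ≤ 30 < 34, so take 21; remainder 9
8 ≤ 9 < 13, so take 8; remainder 1
1 ≤ 1 < 2, so take 1; remainder 0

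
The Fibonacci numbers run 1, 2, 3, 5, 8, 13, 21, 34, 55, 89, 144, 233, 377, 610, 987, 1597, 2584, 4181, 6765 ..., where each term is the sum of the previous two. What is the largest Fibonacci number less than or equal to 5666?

4181 ≤ 5666 < 6765, so the largest Fibonacci number not exceeding 5666 is 4181.

4181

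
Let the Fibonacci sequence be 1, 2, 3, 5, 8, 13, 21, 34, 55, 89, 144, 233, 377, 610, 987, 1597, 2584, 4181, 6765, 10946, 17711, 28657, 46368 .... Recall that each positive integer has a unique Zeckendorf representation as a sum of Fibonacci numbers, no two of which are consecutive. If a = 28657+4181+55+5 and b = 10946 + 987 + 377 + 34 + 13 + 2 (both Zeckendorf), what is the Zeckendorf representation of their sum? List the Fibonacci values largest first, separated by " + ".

The two numbers are 32898 and 12359, so their sum is 45257.
Greedy algorithm:
45257: greatest Fibonacci not exceeding it is 28657, leaving 16600
16600: greatest Fibonacci not exceeding it is 10946, leaving 5654
5654: greatest Fibonacci not exceeding it is 4181, leaving 1473
1473: greatest Fibonacci not exceeding it is 987, leaving 486
486: greatest Fibonacci not exceeding it is 377, leaving 109
109: greatest Fibonacci not exceeding it is 89, leaving 20
20: greatest Fibonacci not exceeding it is 13, leaving 7
7: greatest Fibonacci not exceeding it is 5, leaving 2
2: greatest Fibonacci not exceeding it is 2, leaving 0

28657 + 10946 + 4181 + 987 + 377 + 89 + 13 + 5 + 2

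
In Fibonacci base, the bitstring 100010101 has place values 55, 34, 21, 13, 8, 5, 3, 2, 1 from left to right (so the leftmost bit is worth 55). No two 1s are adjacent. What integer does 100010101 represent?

67

Summing the place values of the 1 bits: 55 + 8 + 3 + 1 = 67.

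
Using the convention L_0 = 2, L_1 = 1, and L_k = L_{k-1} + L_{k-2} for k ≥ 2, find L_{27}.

439204

Iterating the recurrence up to L_{19} = 9349 and L_{18} = 5778:
L_{20} = L_{19} + L_{18} = 9349 + 5778 = 15127
L_{21} = L_{20} + L_{19} = 15127 + 9349 = 24476
L_{22} = L_{21} + L_{20} = 24476 + 15127 = 39603
L_{23} = L_{22} + L_{21} = 39603 + 24476 = 64079
L_{24} = L_{23} + L_{22} = 64079 + 39603 = 103682
L_{25} = L_{24} + L_{23} = 103682 + 64079 = 167761
L_{26} = L_{25} + L_{24} = 167761 + 103682 = 271443
L_{27} = L_{26} + L_{25} = 271443 + 167761 = 439204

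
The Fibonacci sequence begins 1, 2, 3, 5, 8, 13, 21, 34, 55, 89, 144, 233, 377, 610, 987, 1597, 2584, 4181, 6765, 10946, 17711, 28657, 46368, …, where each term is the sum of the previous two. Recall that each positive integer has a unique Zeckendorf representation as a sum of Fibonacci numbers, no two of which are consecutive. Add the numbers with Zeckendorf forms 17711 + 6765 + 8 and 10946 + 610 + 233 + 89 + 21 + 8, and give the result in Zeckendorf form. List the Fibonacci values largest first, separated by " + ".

28657 + 6765 + 610 + 233 + 89 + 34 + 3

The two numbers are 24484 and 11907, so their sum is 36391.
take 28657 (≤ 36391); 36391 − 28657 = 7734
take 6765 (≤ 7734); 7734 − 6765 = 969
take 610 (≤ 969); 969 − 610 = 359
take 233 (≤ 359); 359 − 233 = 126
take 89 (≤ 126); 126 − 89 = 37
take 34 (≤ 37); 37 − 34 = 3
take 3 (≤ 3); 3 − 3 = 0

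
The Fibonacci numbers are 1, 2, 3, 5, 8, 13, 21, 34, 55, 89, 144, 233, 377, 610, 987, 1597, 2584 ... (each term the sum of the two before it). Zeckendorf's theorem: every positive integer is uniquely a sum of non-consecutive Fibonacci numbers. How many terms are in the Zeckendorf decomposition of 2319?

5

2319 − 1597 = 722
722 − 610 = 112
112 − 89 = 23
23 − 21 = 2
2 − 2 = 0
2319 = 1597 + 610 + 89 + 21 + 2, which has 5 terms.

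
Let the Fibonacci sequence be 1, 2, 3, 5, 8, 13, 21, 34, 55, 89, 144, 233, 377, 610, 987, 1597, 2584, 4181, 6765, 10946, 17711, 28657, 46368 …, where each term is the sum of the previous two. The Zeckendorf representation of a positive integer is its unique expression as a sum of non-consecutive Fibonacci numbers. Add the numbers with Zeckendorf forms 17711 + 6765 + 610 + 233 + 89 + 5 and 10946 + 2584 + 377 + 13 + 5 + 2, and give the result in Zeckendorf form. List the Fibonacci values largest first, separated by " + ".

28657 + 6765 + 2584 + 987 + 233 + 89 + 21 + 3 + 1

The two numbers are 25413 and 13927, so their sum is 39340.
take 28657 (≤ 39340); 39340 − 28657 = 10683
take 6765 (≤ 10683); 10683 − 6765 = 3918
take 2584 (≤ 3918); 3918 − 2584 = 1334
take 987 (≤ 1334); 1334 − 987 = 347
take 233 (≤ 347); 347 − 233 = 114
take 89 (≤ 114); 114 − 89 = 25
take 21 (≤ 25); 25 − 21 = 4
take 3 (≤ 4); 4 − 3 = 1
take 1 (≤ 1); 1 − 1 = 0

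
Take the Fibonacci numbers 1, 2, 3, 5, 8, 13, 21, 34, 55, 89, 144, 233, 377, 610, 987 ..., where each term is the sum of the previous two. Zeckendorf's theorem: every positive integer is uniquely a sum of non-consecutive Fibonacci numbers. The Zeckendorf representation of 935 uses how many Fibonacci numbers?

4

Greedily peel off the largest Fibonacci term at each step:
610 ≤ 935 < 987, so take 610; remainder 325
233 ≤ 325 < 377, so take 233; remainder 92
89 ≤ 92 < 144, so take 89; remainder 3
3 ≤ 3 < 5, so take 3; remainder 0
935 = 610 + 233 + 89 + 3, which has 4 terms.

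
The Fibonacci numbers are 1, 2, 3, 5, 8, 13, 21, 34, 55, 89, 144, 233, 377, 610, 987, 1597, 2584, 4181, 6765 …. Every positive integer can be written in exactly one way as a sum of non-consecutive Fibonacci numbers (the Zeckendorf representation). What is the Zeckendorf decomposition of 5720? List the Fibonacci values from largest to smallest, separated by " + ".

subtract 4181 from 5720: 1539 remains
subtract 987 from 1539: 552 remains
subtract 377 from 552: 175 remains
subtract 144 from 175: 31 remains
subtract 21 from 31: 10 remains
subtract 8 from 10: 2 remains
subtract 2 from 2: 0 remains
So 5720 = 4181 + 987 + 377 + 144 + 21 + 8 + 2, with no two terms consecutive in the sequence.

4181 + 987 + 377 + 144 + 21 + 8 + 2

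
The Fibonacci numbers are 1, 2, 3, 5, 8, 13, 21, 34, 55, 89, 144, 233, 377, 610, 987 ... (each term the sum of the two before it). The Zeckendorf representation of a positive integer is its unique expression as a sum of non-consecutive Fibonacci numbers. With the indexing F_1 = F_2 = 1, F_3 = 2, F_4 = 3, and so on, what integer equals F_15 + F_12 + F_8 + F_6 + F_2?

F_15 + F_12 + F_8 + F_6 + F_2 = 610 + 144 + 21 + 8 + 1 = 784.

784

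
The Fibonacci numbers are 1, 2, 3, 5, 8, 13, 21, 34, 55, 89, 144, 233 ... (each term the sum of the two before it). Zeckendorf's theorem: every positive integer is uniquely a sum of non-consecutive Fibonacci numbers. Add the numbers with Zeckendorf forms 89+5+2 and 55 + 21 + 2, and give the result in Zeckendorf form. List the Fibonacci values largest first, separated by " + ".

144 + 21 + 8 + 1

The two numbers are 96 and 78, so their sum is 174.
subtract 144 from 174: 30 remains
subtract 21 from 30: 9 remains
subtract 8 from 9: 1 remains
subtract 1 from 1: 0 remains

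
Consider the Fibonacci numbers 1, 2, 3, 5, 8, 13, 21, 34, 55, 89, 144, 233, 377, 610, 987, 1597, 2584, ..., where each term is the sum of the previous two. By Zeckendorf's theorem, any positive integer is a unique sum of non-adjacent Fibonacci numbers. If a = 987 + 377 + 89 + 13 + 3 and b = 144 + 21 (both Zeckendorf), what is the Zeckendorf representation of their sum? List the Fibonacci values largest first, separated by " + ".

1597 + 34 + 3

The two numbers are 1469 and 165, so their sum is 1634.
subtract 1597 from 1634: 37 remains
subtract 34 from 37: 3 remains
subtract 3 from 3: 0 remains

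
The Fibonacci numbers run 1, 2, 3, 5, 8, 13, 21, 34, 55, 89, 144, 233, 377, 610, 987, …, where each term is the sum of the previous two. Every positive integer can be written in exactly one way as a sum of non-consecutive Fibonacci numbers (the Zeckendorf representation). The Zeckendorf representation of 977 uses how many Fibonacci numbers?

6

take 610 (≤ 977); 977 − 610 = 367
take 233 (≤ 367); 367 − 233 = 134
take 89 (≤ 134); 134 − 89 = 45
take 34 (≤ 45); 45 − 34 = 11
take 8 (≤ 11); 11 − 8 = 3
take 3 (≤ 3); 3 − 3 = 0
977 = 610 + 233 + 89 + 34 + 8 + 3, which has 6 terms.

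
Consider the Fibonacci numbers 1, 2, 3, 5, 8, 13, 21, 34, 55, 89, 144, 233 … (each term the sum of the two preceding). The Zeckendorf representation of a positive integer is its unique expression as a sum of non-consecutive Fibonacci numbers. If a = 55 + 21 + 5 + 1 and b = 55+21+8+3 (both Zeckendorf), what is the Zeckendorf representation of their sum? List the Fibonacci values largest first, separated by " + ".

144 + 21 + 3 + 1

The two numbers are 82 and 87, so their sum is 169.
144 ≤ 169 < 233, so take 144; remainder 25
21 ≤ 25 < 34, so take 21; remainder 4
3 ≤ 4 < 5, so take 3; remainder 1
1 ≤ 1 < 2, so take 1; remainder 0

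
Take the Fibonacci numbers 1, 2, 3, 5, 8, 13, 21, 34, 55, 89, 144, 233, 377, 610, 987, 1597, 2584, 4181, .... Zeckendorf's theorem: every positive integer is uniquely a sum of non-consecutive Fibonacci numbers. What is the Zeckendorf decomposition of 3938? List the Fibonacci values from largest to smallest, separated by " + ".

2584 ≤ 3938 < 4181, so take 2584; remainder 1354
987 ≤ 1354 < 1597, so take 987; remainder 367
233 ≤ 367 < 377, so take 233; remainder 134
89 ≤ 134 < 144, so take 89; remainder 45
34 ≤ 45 < 55, so take 34; remainder 11
8 ≤ 11 < 13, so take 8; remainder 3
3 ≤ 3 < 5, so take 3; remainder 0
So 3938 = 2584 + 987 + 233 + 89 + 34 + 8 + 3, with no two terms consecutive in the sequence.

2584 + 987 + 233 + 89 + 34 + 8 + 3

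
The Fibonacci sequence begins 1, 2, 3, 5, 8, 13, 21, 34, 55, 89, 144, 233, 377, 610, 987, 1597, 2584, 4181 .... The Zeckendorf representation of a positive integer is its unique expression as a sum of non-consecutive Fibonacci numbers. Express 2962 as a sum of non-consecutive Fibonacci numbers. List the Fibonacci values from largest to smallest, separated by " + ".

Greedy algorithm:
largest Fibonacci ≤ 2962 is 2584; 2962 − 2584 = 378
largest Fibonacci ≤ 378 is 377; 378 − 377 = 1
largest Fibonacci ≤ 1 is 1; 1 − 1 = 0
So 2962 = 2584 + 377 + 1, with no two terms consecutive in the sequence.

2584 + 377 + 1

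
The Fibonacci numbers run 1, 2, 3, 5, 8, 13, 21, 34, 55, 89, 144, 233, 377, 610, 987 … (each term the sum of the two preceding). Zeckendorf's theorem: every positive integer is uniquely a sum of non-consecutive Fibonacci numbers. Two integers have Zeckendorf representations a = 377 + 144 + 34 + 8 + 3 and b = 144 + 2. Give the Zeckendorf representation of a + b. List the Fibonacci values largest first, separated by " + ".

The two numbers are 566 and 146, so their sum is 712.
Greedily peel off the largest Fibonacci term at each step:
subtract 610 from 712: 102 remains
subtract 89 from 102: 13 remains
subtract 13 from 13: 0 remains

610 + 89 + 13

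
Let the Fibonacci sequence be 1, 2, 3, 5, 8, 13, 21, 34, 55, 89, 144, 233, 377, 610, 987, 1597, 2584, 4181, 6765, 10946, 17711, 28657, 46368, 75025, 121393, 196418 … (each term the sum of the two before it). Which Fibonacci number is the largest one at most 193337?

121393

121393 ≤ 193337 < 196418, so the largest Fibonacci number not exceeding 193337 is 121393.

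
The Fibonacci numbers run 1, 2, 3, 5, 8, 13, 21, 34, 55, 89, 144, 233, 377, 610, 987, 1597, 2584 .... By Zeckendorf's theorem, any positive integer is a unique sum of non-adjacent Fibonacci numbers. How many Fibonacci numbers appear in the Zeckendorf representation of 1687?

3

take 1597 (≤ 1687); 1687 − 1597 = 90
take 89 (≤ 90); 90 − 89 = 1
take 1 (≤ 1); 1 − 1 = 0
1687 = 1597 + 89 + 1, which has 3 terms.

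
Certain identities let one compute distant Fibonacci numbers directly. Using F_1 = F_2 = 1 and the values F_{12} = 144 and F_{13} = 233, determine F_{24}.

46368

By the doubling identity F_{2k} = F_k(2F_{k+1} − F_k): F_{24} = 144·(2·233 − 144) = 144·322 = 46368.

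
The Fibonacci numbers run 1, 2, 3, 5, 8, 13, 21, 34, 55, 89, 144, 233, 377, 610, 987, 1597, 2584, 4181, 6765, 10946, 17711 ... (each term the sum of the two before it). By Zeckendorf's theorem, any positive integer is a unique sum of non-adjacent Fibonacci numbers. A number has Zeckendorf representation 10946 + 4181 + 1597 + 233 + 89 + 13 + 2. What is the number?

10946 + 4181 + 1597 + 233 + 89 + 13 + 2 = 17061.

17061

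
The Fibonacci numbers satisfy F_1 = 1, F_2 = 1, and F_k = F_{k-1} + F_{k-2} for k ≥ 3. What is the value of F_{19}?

4181

Iterating the recurrence up to F_{11} = 89 and F_{10} = 55:
F_{12} = F_{11} + F_{10} = 89 + 55 = 144
F_{13} = F_{12} + F_{11} = 144 + 89 = 233
F_{14} = F_{13} + F_{12} = 233 + 144 = 377
F_{15} = F_{14} + F_{13} = 377 + 233 = 610
F_{16} = F_{15} + F_{14} = 610 + 377 = 987
F_{17} = F_{16} + F_{15} = 987 + 610 = 1597
F_{18} = F_{17} + F_{16} = 1597 + 987 = 2584
F_{19} = F_{18} + F_{17} = 2584 + 1597 = 4181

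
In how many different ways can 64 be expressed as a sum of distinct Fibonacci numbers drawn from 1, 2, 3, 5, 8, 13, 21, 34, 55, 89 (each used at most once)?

64 = 55+8+1 = 55+5+3+1 = 34+21+8+1 = … (2 more), for 5 in all.

5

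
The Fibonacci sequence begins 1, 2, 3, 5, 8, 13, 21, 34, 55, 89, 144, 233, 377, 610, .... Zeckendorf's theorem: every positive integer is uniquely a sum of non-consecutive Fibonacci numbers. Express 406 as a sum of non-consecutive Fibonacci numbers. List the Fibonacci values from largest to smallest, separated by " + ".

Greedy algorithm:
largest Fibonacci ≤ 406 is 377; 406 − 377 = 29
largest Fibonacci ≤ 29 is 21; 29 − 21 = 8
largest Fibonacci ≤ 8 is 8; 8 − 8 = 0
So 406 = 377 + 21 + 8, with no two terms consecutive in the sequence.

377 + 21 + 8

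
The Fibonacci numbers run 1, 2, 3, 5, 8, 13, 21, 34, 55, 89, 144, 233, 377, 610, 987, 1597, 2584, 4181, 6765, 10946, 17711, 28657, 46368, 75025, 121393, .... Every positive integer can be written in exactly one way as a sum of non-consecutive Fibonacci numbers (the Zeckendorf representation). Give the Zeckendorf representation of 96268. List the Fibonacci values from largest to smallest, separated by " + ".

75025 + 17711 + 2584 + 610 + 233 + 89 + 13 + 3

largest Fibonacci ≤ 96268 is 75025; 96268 − 75025 = 21243
largest Fibonacci ≤ 21243 is 17711; 21243 − 17711 = 3532
largest Fibonacci ≤ 3532 is 2584; 3532 − 2584 = 948
largest Fibonacci ≤ 948 is 610; 948 − 610 = 338
largest Fibonacci ≤ 338 is 233; 338 − 233 = 105
largest Fibonacci ≤ 105 is 89; 105 − 89 = 16
largest Fibonacci ≤ 16 is 13; 16 − 13 = 3
largest Fibonacci ≤ 3 is 3; 3 − 3 = 0
So 96268 = 75025 + 17711 + 2584 + 610 + 233 + 89 + 13 + 3, with no two terms consecutive in the sequence.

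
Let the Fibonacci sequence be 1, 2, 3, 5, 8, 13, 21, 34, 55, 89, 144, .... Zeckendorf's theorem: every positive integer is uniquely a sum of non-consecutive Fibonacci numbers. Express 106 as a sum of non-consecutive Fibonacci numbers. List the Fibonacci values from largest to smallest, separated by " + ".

Greedily peel off the largest Fibonacci term at each step:
largest Fibonacci ≤ 106 is 89; 106 − 89 = 17
largest Fibonacci ≤ 17 is 13; 17 − 13 = 4
largest Fibonacci ≤ 4 is 3; 4 − 3 = 1
largest Fibonacci ≤ 1 is 1; 1 − 1 = 0
So 106 = 89 + 13 + 3 + 1, with no two terms consecutive in the sequence.

89 + 13 + 3 + 1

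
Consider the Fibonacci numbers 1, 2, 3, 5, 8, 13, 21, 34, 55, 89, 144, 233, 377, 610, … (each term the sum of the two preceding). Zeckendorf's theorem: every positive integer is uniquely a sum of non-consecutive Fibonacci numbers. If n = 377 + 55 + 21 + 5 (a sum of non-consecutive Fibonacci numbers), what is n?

458

377 + 55 + 21 + 5 = 458.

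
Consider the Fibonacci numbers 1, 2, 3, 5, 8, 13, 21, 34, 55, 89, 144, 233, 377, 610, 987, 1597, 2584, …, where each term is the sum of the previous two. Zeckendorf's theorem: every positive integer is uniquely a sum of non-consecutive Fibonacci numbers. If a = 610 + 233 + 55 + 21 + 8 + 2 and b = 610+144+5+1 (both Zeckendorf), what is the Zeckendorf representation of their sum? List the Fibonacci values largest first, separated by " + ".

1597 + 89 + 3

The two numbers are 929 and 760, so their sum is 1689.
subtract 1597 from 1689: 92 remains
subtract 89 from 92: 3 remains
subtract 3 from 3: 0 remains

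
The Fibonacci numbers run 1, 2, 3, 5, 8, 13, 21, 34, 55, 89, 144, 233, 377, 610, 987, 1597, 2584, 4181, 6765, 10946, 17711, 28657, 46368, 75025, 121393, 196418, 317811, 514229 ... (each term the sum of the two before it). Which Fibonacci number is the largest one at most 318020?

317811 ≤ 318020 < 514229, so the largest Fibonacci number not exceeding 318020 is 317811.

317811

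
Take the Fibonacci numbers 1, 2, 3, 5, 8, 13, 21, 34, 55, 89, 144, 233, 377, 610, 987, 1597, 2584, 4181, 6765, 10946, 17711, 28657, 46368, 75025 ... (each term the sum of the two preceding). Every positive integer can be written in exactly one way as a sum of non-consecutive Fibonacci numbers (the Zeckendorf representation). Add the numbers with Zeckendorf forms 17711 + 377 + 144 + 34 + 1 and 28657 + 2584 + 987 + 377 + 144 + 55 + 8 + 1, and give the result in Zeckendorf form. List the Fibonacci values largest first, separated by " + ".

The two numbers are 18267 and 32813, so their sum is 51080.
51080: greatest Fibonacci not exceeding it is 46368, leaving 4712
4712: greatest Fibonacci not exceeding it is 4181, leaving 531
531: greatest Fibonacci not exceeding it is 377, leaving 154
154: greatest Fibonacci not exceeding it is 144, leaving 10
10: greatest Fibonacci not exceeding it is 8, leaving 2
2: greatest Fibonacci not exceeding it is 2, leaving 0

46368 + 4181 + 377 + 144 + 8 + 2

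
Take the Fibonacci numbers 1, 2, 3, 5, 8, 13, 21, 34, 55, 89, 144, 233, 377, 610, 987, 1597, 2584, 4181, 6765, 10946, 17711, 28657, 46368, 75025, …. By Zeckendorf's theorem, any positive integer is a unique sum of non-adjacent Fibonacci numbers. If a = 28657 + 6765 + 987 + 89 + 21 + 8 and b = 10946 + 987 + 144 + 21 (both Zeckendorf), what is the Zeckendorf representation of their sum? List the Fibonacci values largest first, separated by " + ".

46368 + 1597 + 610 + 34 + 13 + 3

The two numbers are 36527 and 12098, so their sum is 48625.
Greedily peel off the largest Fibonacci term at each step:
48625: greatest Fibonacci not exceeding it is 46368, leaving 2257
2257: greatest Fibonacci not exceeding it is 1597, leaving 660
660: greatest Fibonacci not exceeding it is 610, leaving 50
50: greatest Fibonacci not exceeding it is 34, leaving 16
16: greatest Fibonacci not exceeding it is 13, leaving 3
3: greatest Fibonacci not exceeding it is 3, leaving 0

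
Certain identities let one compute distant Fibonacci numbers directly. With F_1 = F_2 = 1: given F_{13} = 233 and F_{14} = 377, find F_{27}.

By F_{2k+1} = F_k² + F_{k+1}²: F_{27} = 233² + 377² = 54289 + 142129 = 196418.

196418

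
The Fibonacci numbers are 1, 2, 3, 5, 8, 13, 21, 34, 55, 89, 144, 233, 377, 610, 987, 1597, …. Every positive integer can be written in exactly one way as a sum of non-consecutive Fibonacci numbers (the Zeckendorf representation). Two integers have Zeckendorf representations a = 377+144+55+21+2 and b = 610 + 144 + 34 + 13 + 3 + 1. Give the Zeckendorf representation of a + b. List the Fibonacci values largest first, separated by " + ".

The two numbers are 599 and 805, so their sum is 1404.
1404 − 987 = 417
417 − 377 = 40
40 − 34 = 6
6 − 5 = 1
1 − 1 = 0

987 + 377 + 34 + 5 + 1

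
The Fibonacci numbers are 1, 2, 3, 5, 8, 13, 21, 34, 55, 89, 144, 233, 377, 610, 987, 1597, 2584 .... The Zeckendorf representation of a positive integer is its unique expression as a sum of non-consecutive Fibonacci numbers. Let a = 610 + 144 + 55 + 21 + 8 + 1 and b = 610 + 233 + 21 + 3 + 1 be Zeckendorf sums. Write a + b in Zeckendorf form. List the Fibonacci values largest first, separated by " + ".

1597 + 89 + 21

The two numbers are 839 and 868, so their sum is 1707.
Greedily peel off the largest Fibonacci term at each step:
1597 ≤ 1707 < 2584, so take 1597; remainder 110
89 ≤ 110 < 144, so take 89; remainder 21
21 ≤ 21 < 34, so take 21; remainder 0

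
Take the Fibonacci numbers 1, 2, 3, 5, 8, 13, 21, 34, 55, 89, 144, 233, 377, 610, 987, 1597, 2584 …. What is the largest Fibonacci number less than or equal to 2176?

1597 ≤ 2176 < 2584, so the largest Fibonacci number not exceeding 2176 is 1597.

1597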